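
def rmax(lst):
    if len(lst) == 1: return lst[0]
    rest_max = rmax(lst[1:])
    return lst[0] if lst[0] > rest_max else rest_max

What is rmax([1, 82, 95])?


rmax([1, 82, 95]): compare 1 with rmax([82, 95])
rmax([82, 95]): compare 82 with rmax([95])
rmax([95]) = 95  (base case)
Compare 82 with 95 -> 95
Compare 1 with 95 -> 95

95


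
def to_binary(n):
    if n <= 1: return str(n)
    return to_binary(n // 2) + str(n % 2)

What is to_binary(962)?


to_binary(962) = to_binary(481) + '0'
to_binary(481) = to_binary(240) + '1'
to_binary(240) = to_binary(120) + '0'
to_binary(120) = to_binary(60) + '0'
to_binary(60) = to_binary(30) + '0'
to_binary(30) = to_binary(15) + '0'
to_binary(15) = to_binary(7) + '1'
to_binary(7) = to_binary(3) + '1'
to_binary(3) = to_binary(1) + '1'
to_binary(1) = '1'  (base case)
Concatenating: '1' + '1' + '1' + '1' + '0' + '0' + '0' + '0' + '1' + '0' = '1111000010'

1111000010


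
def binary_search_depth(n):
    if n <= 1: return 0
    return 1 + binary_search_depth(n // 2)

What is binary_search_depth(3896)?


3896 / 2 = 1948
1948 / 2 = 974
974 / 2 = 487
487 / 2 = 243
243 / 2 = 121
121 / 2 = 60
60 / 2 = 30
30 / 2 = 15
15 / 2 = 7
7 / 2 = 3
3 / 2 = 1
Reached 1 after 11 halvings

11


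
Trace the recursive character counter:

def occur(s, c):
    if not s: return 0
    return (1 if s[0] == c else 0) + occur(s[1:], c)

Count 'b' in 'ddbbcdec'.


s[0]='d' != 'b' -> 0
s[0]='d' != 'b' -> 0
s[0]='b' == 'b' -> 1
s[0]='b' == 'b' -> 1
s[0]='c' != 'b' -> 0
s[0]='d' != 'b' -> 0
s[0]='e' != 'b' -> 0
s[0]='c' != 'b' -> 0
Sum: 0 + 0 + 1 + 1 + 0 + 0 + 0 + 0 = 2

2


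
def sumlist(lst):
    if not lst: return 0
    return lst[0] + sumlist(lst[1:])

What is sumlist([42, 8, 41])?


sumlist([42, 8, 41]) = 42 + sumlist([8, 41])
sumlist([8, 41]) = 8 + sumlist([41])
sumlist([41]) = 41 + sumlist([])
sumlist([]) = 0  (base case)
Total: 42 + 8 + 41 + 0 = 91

91


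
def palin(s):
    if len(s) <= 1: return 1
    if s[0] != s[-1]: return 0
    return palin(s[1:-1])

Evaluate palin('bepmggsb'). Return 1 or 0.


palin('bepmggsb'): s[0]='b' == s[-1]='b' -> check palin('epmggs')
palin('epmggs'): s[0]='e' != s[-1]='s' -> return 0
Result: 0 (not a palindrome)

0


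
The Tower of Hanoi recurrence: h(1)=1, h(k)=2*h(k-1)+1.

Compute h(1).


h(1) = 1  (base case)

1


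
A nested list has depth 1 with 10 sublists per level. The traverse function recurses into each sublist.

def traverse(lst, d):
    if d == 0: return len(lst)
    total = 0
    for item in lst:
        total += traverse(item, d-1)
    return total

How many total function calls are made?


At depth 0 (root): 1 call
At depth 1: each of 1 parents calls traverse on 10 children = 10 calls
Total: 1 + 10 = 11

11


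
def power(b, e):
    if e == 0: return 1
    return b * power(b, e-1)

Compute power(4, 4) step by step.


power(4, 4)
= 4 * power(4, 3)
= 4 * 4 * power(4, 2)
= 4 * 4 * 4 * power(4, 1)
= 4 * 4 * 4 * 4 * power(4, 0)
= 4 * 4 * 4 * 4 * 1
= 256

256


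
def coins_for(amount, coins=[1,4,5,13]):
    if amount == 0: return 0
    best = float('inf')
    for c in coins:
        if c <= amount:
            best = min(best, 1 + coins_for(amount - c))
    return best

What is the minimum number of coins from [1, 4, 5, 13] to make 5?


Building up with DP:
coins_for(0) = 0
coins_for(1) = min(1+coins_for(0)=1+0=1) = 1
coins_for(2) = min(1+coins_for(1)=1+1=2) = 2
coins_for(3) = min(1+coins_for(2)=1+2=3) = 3
coins_for(4) = min(1+coins_for(3)=1+3=4, 1+coins_for(0)=1+0=1) = 1
coins_for(5) = min(1+coins_for(4)=1+1=2, 1+coins_for(1)=1+1=2, 1+coins_for(0)=1+0=1) = 1

1


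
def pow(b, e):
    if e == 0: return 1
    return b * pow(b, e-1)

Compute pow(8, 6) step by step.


pow(8, 6)
= 8 * pow(8, 5)
= 8 * 8 * pow(8, 4)
= 8 * 8 * 8 * pow(8, 3)
= 8 * 8 * 8 * 8 * pow(8, 2)
= 8 * 8 * 8 * 8 * 8 * pow(8, 1)
= 8 * 8 * 8 * 8 * 8 * 8 * pow(8, 0)
= 8 * 8 * 8 * 8 * 8 * 8 * 1
= 262144

262144


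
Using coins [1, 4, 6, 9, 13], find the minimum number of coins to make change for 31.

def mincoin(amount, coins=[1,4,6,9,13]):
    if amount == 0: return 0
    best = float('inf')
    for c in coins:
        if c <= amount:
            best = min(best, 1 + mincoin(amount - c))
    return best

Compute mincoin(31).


Building up with DP:
mincoin(0) = 0
mincoin(1) = min(1+mincoin(0)=1+0=1) = 1
mincoin(2) = min(1+mincoin(1)=1+1=2) = 2
mincoin(3) = min(1+mincoin(2)=1+2=3) = 3
mincoin(4) = min(1+mincoin(3)=1+3=4, 1+mincoin(0)=1+0=1) = 1
mincoin(5) = min(1+mincoin(4)=1+1=2, 1+mincoin(1)=1+1=2) = 2
mincoin(6) = min(1+mincoin(5)=1+2=3, 1+mincoin(2)=1+2=3, 1+mincoin(0)=1+0=1) = 1
mincoin(7) = min(1+mincoin(6)=1+1=2, 1+mincoin(3)=1+3=4, 1+mincoin(1)=1+1=2) = 2
mincoin(8) = min(1+mincoin(7)=1+2=3, 1+mincoin(4)=1+1=2, 1+mincoin(2)=1+2=3) = 2
mincoin(9) = min(1+mincoin(8)=1+2=3, 1+mincoin(5)=1+2=3, 1+mincoin(3)=1+3=4, 1+mincoin(0)=1+0=1) = 1
mincoin(10) = min(1+mincoin(9)=1+1=2, 1+mincoin(6)=1+1=2, 1+mincoin(4)=1+1=2, 1+mincoin(1)=1+1=2) = 2
mincoin(11) = min(1+mincoin(10)=1+2=3, 1+mincoin(7)=1+2=3, 1+mincoin(5)=1+2=3, 1+mincoin(2)=1+2=3) = 3
mincoin(12) = min(1+mincoin(11)=1+3=4, 1+mincoin(8)=1+2=3, 1+mincoin(6)=1+1=2, 1+mincoin(3)=1+3=4) = 2
mincoin(13) = min(1+mincoin(12)=1+2=3, 1+mincoin(9)=1+1=2, 1+mincoin(7)=1+2=3, 1+mincoin(4)=1+1=2, 1+mincoin(0)=1+0=1) = 1
mincoin(14) = min(1+mincoin(13)=1+1=2, 1+mincoin(10)=1+2=3, 1+mincoin(8)=1+2=3, 1+mincoin(5)=1+2=3, 1+mincoin(1)=1+1=2) = 2
mincoin(15) = min(1+mincoin(14)=1+2=3, 1+mincoin(11)=1+3=4, 1+mincoin(9)=1+1=2, 1+mincoin(6)=1+1=2, 1+mincoin(2)=1+2=3) = 2
mincoin(16) = min(1+mincoin(15)=1+2=3, 1+mincoin(12)=1+2=3, 1+mincoin(10)=1+2=3, 1+mincoin(7)=1+2=3, 1+mincoin(3)=1+3=4) = 3
mincoin(17) = min(1+mincoin(16)=1+3=4, 1+mincoin(13)=1+1=2, 1+mincoin(11)=1+3=4, 1+mincoin(8)=1+2=3, 1+mincoin(4)=1+1=2) = 2
mincoin(18) = min(1+mincoin(17)=1+2=3, 1+mincoin(14)=1+2=3, 1+mincoin(12)=1+2=3, 1+mincoin(9)=1+1=2, 1+mincoin(5)=1+2=3) = 2
mincoin(19) = min(1+mincoin(18)=1+2=3, 1+mincoin(15)=1+2=3, 1+mincoin(13)=1+1=2, 1+mincoin(10)=1+2=3, 1+mincoin(6)=1+1=2) = 2
mincoin(20) = min(1+mincoin(19)=1+2=3, 1+mincoin(16)=1+3=4, 1+mincoin(14)=1+2=3, 1+mincoin(11)=1+3=4, 1+mincoin(7)=1+2=3) = 3
mincoin(21) = min(1+mincoin(20)=1+3=4, 1+mincoin(17)=1+2=3, 1+mincoin(15)=1+2=3, 1+mincoin(12)=1+2=3, 1+mincoin(8)=1+2=3) = 3
mincoin(22) = min(1+mincoin(21)=1+3=4, 1+mincoin(18)=1+2=3, 1+mincoin(16)=1+3=4, 1+mincoin(13)=1+1=2, 1+mincoin(9)=1+1=2) = 2
mincoin(23) = min(1+mincoin(22)=1+2=3, 1+mincoin(19)=1+2=3, 1+mincoin(17)=1+2=3, 1+mincoin(14)=1+2=3, 1+mincoin(10)=1+2=3) = 3
mincoin(24) = min(1+mincoin(23)=1+3=4, 1+mincoin(20)=1+3=4, 1+mincoin(18)=1+2=3, 1+mincoin(15)=1+2=3, 1+mincoin(11)=1+3=4) = 3
mincoin(25) = min(1+mincoin(24)=1+3=4, 1+mincoin(21)=1+3=4, 1+mincoin(19)=1+2=3, 1+mincoin(16)=1+3=4, 1+mincoin(12)=1+2=3) = 3
mincoin(26) = min(1+mincoin(25)=1+3=4, 1+mincoin(22)=1+2=3, 1+mincoin(20)=1+3=4, 1+mincoin(17)=1+2=3, 1+mincoin(13)=1+1=2) = 2
mincoin(27) = min(1+mincoin(26)=1+2=3, 1+mincoin(23)=1+3=4, 1+mincoin(21)=1+3=4, 1+mincoin(18)=1+2=3, 1+mincoin(14)=1+2=3) = 3
mincoin(28) = min(1+mincoin(27)=1+3=4, 1+mincoin(24)=1+3=4, 1+mincoin(22)=1+2=3, 1+mincoin(19)=1+2=3, 1+mincoin(15)=1+2=3) = 3
mincoin(29) = min(1+mincoin(28)=1+3=4, 1+mincoin(25)=1+3=4, 1+mincoin(23)=1+3=4, 1+mincoin(20)=1+3=4, 1+mincoin(16)=1+3=4) = 4
mincoin(30) = min(1+mincoin(29)=1+4=5, 1+mincoin(26)=1+2=3, 1+mincoin(24)=1+3=4, 1+mincoin(21)=1+3=4, 1+mincoin(17)=1+2=3) = 3
mincoin(31) = min(1+mincoin(30)=1+3=4, 1+mincoin(27)=1+3=4, 1+mincoin(25)=1+3=4, 1+mincoin(22)=1+2=3, 1+mincoin(18)=1+2=3) = 3

3


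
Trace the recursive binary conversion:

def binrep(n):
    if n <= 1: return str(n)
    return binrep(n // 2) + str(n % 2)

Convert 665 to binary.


binrep(665) = binrep(332) + '1'
binrep(332) = binrep(166) + '0'
binrep(166) = binrep(83) + '0'
binrep(83) = binrep(41) + '1'
binrep(41) = binrep(20) + '1'
binrep(20) = binrep(10) + '0'
binrep(10) = binrep(5) + '0'
binrep(5) = binrep(2) + '1'
binrep(2) = binrep(1) + '0'
binrep(1) = '1'  (base case)
Concatenating: '1' + '0' + '1' + '0' + '0' + '1' + '1' + '0' + '0' + '1' = '1010011001'

1010011001


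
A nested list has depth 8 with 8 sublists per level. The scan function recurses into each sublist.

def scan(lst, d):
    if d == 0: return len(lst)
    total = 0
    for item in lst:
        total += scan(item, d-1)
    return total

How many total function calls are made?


At depth 0 (root): 1 call
At depth 1: each of 1 parents calls scan on 8 children = 8 calls
At depth 2: each of 8 parents calls scan on 8 children = 64 calls
At depth 3: each of 64 parents calls scan on 8 children = 512 calls
At depth 4: each of 512 parents calls scan on 8 children = 4096 calls
At depth 5: each of 4096 parents calls scan on 8 children = 32768 calls
At depth 6: each of 32768 parents calls scan on 8 children = 262144 calls
At depth 7: each of 262144 parents calls scan on 8 children = 2097152 calls
At depth 8: each of 2097152 parents calls scan on 8 children = 16777216 calls
Total: 1 + 8 + 64 + 512 + 4096 + 32768 + 262144 + 2097152 + 16777216 = 19173961

19173961


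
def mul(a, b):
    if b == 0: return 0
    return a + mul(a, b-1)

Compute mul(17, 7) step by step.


mul(17, 7) = 17 + mul(17, 6)
mul(17, 6) = 17 + mul(17, 5)
mul(17, 5) = 17 + mul(17, 4)
mul(17, 4) = 17 + mul(17, 3)
mul(17, 3) = 17 + mul(17, 2)
mul(17, 2) = 17 + mul(17, 1)
mul(17, 1) = 17 + mul(17, 0)
mul(17, 0) = 0  (base case)
Total: 17 + 17 + 17 + 17 + 17 + 17 + 17 + 0 = 119

119


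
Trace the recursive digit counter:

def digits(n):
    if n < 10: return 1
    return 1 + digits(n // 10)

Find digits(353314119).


digits(353314119) = 1 + digits(35331411)
digits(35331411) = 1 + digits(3533141)
digits(3533141) = 1 + digits(353314)
digits(353314) = 1 + digits(35331)
digits(35331) = 1 + digits(3533)
digits(3533) = 1 + digits(353)
digits(353) = 1 + digits(35)
digits(35) = 1 + digits(3)
digits(3) = 1  (base case: 3 < 10)
Unwinding: 1 + 1 + 1 + 1 + 1 + 1 + 1 + 1 + 1 = 9

9


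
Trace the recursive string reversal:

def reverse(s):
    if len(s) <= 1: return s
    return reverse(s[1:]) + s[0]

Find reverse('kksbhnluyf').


reverse('kksbhnluyf') = reverse('ksbhnluyf') + 'k'
reverse('ksbhnluyf') = reverse('sbhnluyf') + 'k'
reverse('sbhnluyf') = reverse('bhnluyf') + 's'
reverse('bhnluyf') = reverse('hnluyf') + 'b'
reverse('hnluyf') = reverse('nluyf') + 'h'
reverse('nluyf') = reverse('luyf') + 'n'
reverse('luyf') = reverse('uyf') + 'l'
reverse('uyf') = reverse('yf') + 'u'
reverse('yf') = reverse('f') + 'y'
reverse('f') = 'f'  (base case)
Concatenating: 'f' + 'y' + 'u' + 'l' + 'n' + 'h' + 'b' + 's' + 'k' + 'k' = 'fyulnhbskk'

fyulnhbskk


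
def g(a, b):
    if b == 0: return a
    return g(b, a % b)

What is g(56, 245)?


g(56, 245) = g(245, 56)
g(245, 56) = g(56, 21)
g(56, 21) = g(21, 14)
g(21, 14) = g(14, 7)
g(14, 7) = g(7, 0)
g(7, 0) = 7  (base case)

7


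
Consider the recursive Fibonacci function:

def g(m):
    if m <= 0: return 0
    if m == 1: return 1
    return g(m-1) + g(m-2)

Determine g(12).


Computing g(12) bottom-up:
g(0) = 0
g(1) = 1
g(2) = g(1) + g(0) = 1 + 0 = 1
g(3) = g(2) + g(1) = 1 + 1 = 2
g(4) = g(3) + g(2) = 2 + 1 = 3
g(5) = g(4) + g(3) = 3 + 2 = 5
g(6) = g(5) + g(4) = 5 + 3 = 8
g(7) = g(6) + g(5) = 8 + 5 = 13
g(8) = g(7) + g(6) = 13 + 8 = 21
g(9) = g(8) + g(7) = 21 + 13 = 34
g(10) = g(9) + g(8) = 34 + 21 = 55
g(11) = g(10) + g(9) = 55 + 34 = 89
g(12) = g(11) + g(10) = 89 + 55 = 144

144


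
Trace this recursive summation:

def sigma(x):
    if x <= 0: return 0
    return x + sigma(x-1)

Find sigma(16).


sigma(16)
= 16 + 15 + 14 + 13 + 12 + 11 + 10 + 9 + 8 + 7 + 6 + 5 + 4 + 3 + 2 + 1 + sigma(0)
= 16 + 15 + 14 + 13 + 12 + 11 + 10 + 9 + 8 + 7 + 6 + 5 + 4 + 3 + 2 + 1 + 0
= 136

136


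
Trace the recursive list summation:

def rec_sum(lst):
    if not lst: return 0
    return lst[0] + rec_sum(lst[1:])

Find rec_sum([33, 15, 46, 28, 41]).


rec_sum([33, 15, 46, 28, 41]) = 33 + rec_sum([15, 46, 28, 41])
rec_sum([15, 46, 28, 41]) = 15 + rec_sum([46, 28, 41])
rec_sum([46, 28, 41]) = 46 + rec_sum([28, 41])
rec_sum([28, 41]) = 28 + rec_sum([41])
rec_sum([41]) = 41 + rec_sum([])
rec_sum([]) = 0  (base case)
Total: 33 + 15 + 46 + 28 + 41 + 0 = 163

163


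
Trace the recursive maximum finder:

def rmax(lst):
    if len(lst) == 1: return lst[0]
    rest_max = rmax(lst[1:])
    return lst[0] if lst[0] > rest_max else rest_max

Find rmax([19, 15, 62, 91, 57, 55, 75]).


rmax([19, 15, 62, 91, 57, 55, 75]): compare 19 with rmax([15, 62, 91, 57, 55, 75])
rmax([15, 62, 91, 57, 55, 75]): compare 15 with rmax([62, 91, 57, 55, 75])
rmax([62, 91, 57, 55, 75]): compare 62 with rmax([91, 57, 55, 75])
rmax([91, 57, 55, 75]): compare 91 with rmax([57, 55, 75])
rmax([57, 55, 75]): compare 57 with rmax([55, 75])
rmax([55, 75]): compare 55 with rmax([75])
rmax([75]) = 75  (base case)
Compare 55 with 75 -> 75
Compare 57 with 75 -> 75
Compare 91 with 75 -> 91
Compare 62 with 91 -> 91
Compare 15 with 91 -> 91
Compare 19 with 91 -> 91

91


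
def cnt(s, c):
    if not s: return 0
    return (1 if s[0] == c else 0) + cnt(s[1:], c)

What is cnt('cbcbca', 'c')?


s[0]='c' == 'c' -> 1
s[0]='b' != 'c' -> 0
s[0]='c' == 'c' -> 1
s[0]='b' != 'c' -> 0
s[0]='c' == 'c' -> 1
s[0]='a' != 'c' -> 0
Sum: 1 + 0 + 1 + 0 + 1 + 0 = 3

3


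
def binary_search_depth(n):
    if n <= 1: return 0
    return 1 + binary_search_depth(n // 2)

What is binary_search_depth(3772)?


3772 / 2 = 1886
1886 / 2 = 943
943 / 2 = 471
471 / 2 = 235
235 / 2 = 117
117 / 2 = 58
58 / 2 = 29
29 / 2 = 14
14 / 2 = 7
7 / 2 = 3
3 / 2 = 1
Reached 1 after 11 halvings

11


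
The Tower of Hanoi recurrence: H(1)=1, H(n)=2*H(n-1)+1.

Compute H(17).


H(17) = 2 * H(16) + 1
H(16) = 2 * H(15) + 1
H(15) = 2 * H(14) + 1
H(14) = 2 * H(13) + 1
H(13) = 2 * H(12) + 1
H(12) = 2 * H(11) + 1
H(11) = 2 * H(10) + 1
H(10) = 2 * H(9) + 1
H(9) = 2 * H(8) + 1
H(8) = 2 * H(7) + 1
H(7) = 2 * H(6) + 1
H(6) = 2 * H(5) + 1
H(5) = 2 * H(4) + 1
H(4) = 2 * H(3) + 1
H(3) = 2 * H(2) + 1
H(2) = 2 * H(1) + 1
H(1) = 1  (base case)
H(2) = 2 * 1 + 1 = 3
H(3) = 2 * 3 + 1 = 7
H(4) = 2 * 7 + 1 = 15
H(5) = 2 * 15 + 1 = 31
H(6) = 2 * 31 + 1 = 63
H(7) = 2 * 63 + 1 = 127
H(8) = 2 * 127 + 1 = 255
H(9) = 2 * 255 + 1 = 511
H(10) = 2 * 511 + 1 = 1023
H(11) = 2 * 1023 + 1 = 2047
H(12) = 2 * 2047 + 1 = 4095
H(13) = 2 * 4095 + 1 = 8191
H(14) = 2 * 8191 + 1 = 16383
H(15) = 2 * 16383 + 1 = 32767
H(16) = 2 * 32767 + 1 = 65535
H(17) = 2 * 65535 + 1 = 131071

131071


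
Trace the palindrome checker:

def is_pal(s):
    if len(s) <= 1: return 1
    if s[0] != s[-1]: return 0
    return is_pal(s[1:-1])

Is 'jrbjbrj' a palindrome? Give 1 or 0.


is_pal('jrbjbrj'): s[0]='j' == s[-1]='j' -> check is_pal('rbjbr')
is_pal('rbjbr'): s[0]='r' == s[-1]='r' -> check is_pal('bjb')
is_pal('bjb'): s[0]='b' == s[-1]='b' -> check is_pal('j')
is_pal('j'): len <= 1 -> return 1  (base case)
Result: 1 (palindrome)

1


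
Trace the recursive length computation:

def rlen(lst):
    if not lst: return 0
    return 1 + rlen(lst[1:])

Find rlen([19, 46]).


rlen([19, 46]) = 1 + rlen([46])
rlen([46]) = 1 + rlen([])
rlen([]) = 0  (base case)
Unwinding: 1 + 1 + 0 = 2

2


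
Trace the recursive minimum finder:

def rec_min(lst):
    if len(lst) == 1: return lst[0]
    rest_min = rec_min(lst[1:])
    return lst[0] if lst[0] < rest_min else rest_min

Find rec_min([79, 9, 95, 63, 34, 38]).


rec_min([79, 9, 95, 63, 34, 38]): compare 79 with rec_min([9, 95, 63, 34, 38])
rec_min([9, 95, 63, 34, 38]): compare 9 with rec_min([95, 63, 34, 38])
rec_min([95, 63, 34, 38]): compare 95 with rec_min([63, 34, 38])
rec_min([63, 34, 38]): compare 63 with rec_min([34, 38])
rec_min([34, 38]): compare 34 with rec_min([38])
rec_min([38]) = 38  (base case)
Compare 34 with 38 -> 34
Compare 63 with 34 -> 34
Compare 95 with 34 -> 34
Compare 9 with 34 -> 9
Compare 79 with 9 -> 9

9


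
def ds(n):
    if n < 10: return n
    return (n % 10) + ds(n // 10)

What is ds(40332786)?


ds(40332786) = 6 + ds(4033278)
ds(4033278) = 8 + ds(403327)
ds(403327) = 7 + ds(40332)
ds(40332) = 2 + ds(4033)
ds(4033) = 3 + ds(403)
ds(403) = 3 + ds(40)
ds(40) = 0 + ds(4)
ds(4) = 4  (base case)
Total: 6 + 8 + 7 + 2 + 3 + 3 + 0 + 4 = 33

33


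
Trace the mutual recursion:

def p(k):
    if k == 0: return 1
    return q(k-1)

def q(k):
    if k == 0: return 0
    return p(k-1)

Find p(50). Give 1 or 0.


p(50) = q(49)
q(49) = p(48)
p(48) = q(47)
q(47) = p(46)
p(46) = q(45)
q(45) = p(44)
p(44) = q(43)
q(43) = p(42)
p(42) = q(41)
q(41) = p(40)
p(40) = q(39)
q(39) = p(38)
p(38) = q(37)
q(37) = p(36)
p(36) = q(35)
q(35) = p(34)
p(34) = q(33)
q(33) = p(32)
p(32) = q(31)
q(31) = p(30)
p(30) = q(29)
q(29) = p(28)
p(28) = q(27)
q(27) = p(26)
p(26) = q(25)
q(25) = p(24)
p(24) = q(23)
q(23) = p(22)
p(22) = q(21)
q(21) = p(20)
p(20) = q(19)
q(19) = p(18)
p(18) = q(17)
q(17) = p(16)
p(16) = q(15)
q(15) = p(14)
p(14) = q(13)
q(13) = p(12)
p(12) = q(11)
q(11) = p(10)
p(10) = q(9)
q(9) = p(8)
p(8) = q(7)
q(7) = p(6)
p(6) = q(5)
q(5) = p(4)
p(4) = q(3)
q(3) = p(2)
p(2) = q(1)
q(1) = p(0)
p(0) = 1  (base case)
Result: 1

1


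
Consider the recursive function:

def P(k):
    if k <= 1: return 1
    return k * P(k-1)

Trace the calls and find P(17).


P(17)
= 17 * P(16)
= 17 * 16 * P(15)
= 17 * 16 * 15 * P(14)
= 17 * 16 * 15 * 14 * P(13)
= 17 * 16 * 15 * 14 * 13 * P(12)
= 17 * 16 * 15 * 14 * 13 * 12 * P(11)
= 17 * 16 * 15 * 14 * 13 * 12 * 11 * P(10)
= 17 * 16 * 15 * 14 * 13 * 12 * 11 * 10 * P(9)
= 17 * 16 * 15 * 14 * 13 * 12 * 11 * 10 * 9 * P(8)
= 17 * 16 * 15 * 14 * 13 * 12 * 11 * 10 * 9 * 8 * P(7)
= 17 * 16 * 15 * 14 * 13 * 12 * 11 * 10 * 9 * 8 * 7 * P(6)
= 17 * 16 * 15 * 14 * 13 * 12 * 11 * 10 * 9 * 8 * 7 * 6 * P(5)
= 17 * 16 * 15 * 14 * 13 * 12 * 11 * 10 * 9 * 8 * 7 * 6 * 5 * P(4)
= 17 * 16 * 15 * 14 * 13 * 12 * 11 * 10 * 9 * 8 * 7 * 6 * 5 * 4 * P(3)
= 17 * 16 * 15 * 14 * 13 * 12 * 11 * 10 * 9 * 8 * 7 * 6 * 5 * 4 * 3 * P(2)
= 17 * 16 * 15 * 14 * 13 * 12 * 11 * 10 * 9 * 8 * 7 * 6 * 5 * 4 * 3 * 2 * P(1)
= 17 * 16 * 15 * 14 * 13 * 12 * 11 * 10 * 9 * 8 * 7 * 6 * 5 * 4 * 3 * 2 * 1
= 355687428096000

355687428096000


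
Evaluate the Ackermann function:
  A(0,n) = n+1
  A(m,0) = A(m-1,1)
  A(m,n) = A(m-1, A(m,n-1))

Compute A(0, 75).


A(0, 75) = 76
Result: A(0, 75) = 76

76


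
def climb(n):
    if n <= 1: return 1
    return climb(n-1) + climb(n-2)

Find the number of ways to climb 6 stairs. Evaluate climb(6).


Building up from base cases:
climb(0) = 1
climb(1) = 1
climb(2) = climb(1) + climb(0) = 1 + 1 = 2
climb(3) = climb(2) + climb(1) = 2 + 1 = 3
climb(4) = climb(3) + climb(2) = 3 + 2 = 5
climb(5) = climb(4) + climb(3) = 5 + 3 = 8
climb(6) = climb(5) + climb(4) = 8 + 5 = 13

13


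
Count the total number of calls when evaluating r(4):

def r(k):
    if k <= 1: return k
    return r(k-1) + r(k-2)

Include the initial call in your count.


Let C(n) = total calls for r(n)
C(0) = 1, C(1) = 1
C(2) = 1 + C(1) + C(0) = 1 + 1 + 1 = 3
C(3) = 1 + C(2) + C(1) = 1 + 3 + 1 = 5
C(4) = 1 + C(3) + C(2) = 1 + 5 + 3 = 9

9


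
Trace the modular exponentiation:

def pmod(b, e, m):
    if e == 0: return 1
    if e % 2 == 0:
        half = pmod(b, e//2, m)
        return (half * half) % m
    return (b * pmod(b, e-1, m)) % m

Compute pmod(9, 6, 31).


pmod(9, 6, 31): e is even, compute pmod(9, 3, 31)
  pmod(9, 3, 31): e is odd, compute pmod(9, 2, 31)
    pmod(9, 2, 31): e is even, compute pmod(9, 1, 31)
      pmod(9, 1, 31): e is odd, compute pmod(9, 0, 31)
        pmod(9, 0, 31) = 1
      (9 * 1) % 31 = 9
    half=9, (9*9) % 31 = 19
  (9 * 19) % 31 = 16
half=16, (16*16) % 31 = 8

8


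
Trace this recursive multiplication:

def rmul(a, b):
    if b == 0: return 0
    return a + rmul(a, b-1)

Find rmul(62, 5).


rmul(62, 5) = 62 + rmul(62, 4)
rmul(62, 4) = 62 + rmul(62, 3)
rmul(62, 3) = 62 + rmul(62, 2)
rmul(62, 2) = 62 + rmul(62, 1)
rmul(62, 1) = 62 + rmul(62, 0)
rmul(62, 0) = 0  (base case)
Total: 62 + 62 + 62 + 62 + 62 + 0 = 310

310


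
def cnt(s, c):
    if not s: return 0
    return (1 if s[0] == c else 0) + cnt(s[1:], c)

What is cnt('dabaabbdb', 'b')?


s[0]='d' != 'b' -> 0
s[0]='a' != 'b' -> 0
s[0]='b' == 'b' -> 1
s[0]='a' != 'b' -> 0
s[0]='a' != 'b' -> 0
s[0]='b' == 'b' -> 1
s[0]='b' == 'b' -> 1
s[0]='d' != 'b' -> 0
s[0]='b' == 'b' -> 1
Sum: 0 + 0 + 1 + 0 + 0 + 1 + 1 + 0 + 1 = 4

4


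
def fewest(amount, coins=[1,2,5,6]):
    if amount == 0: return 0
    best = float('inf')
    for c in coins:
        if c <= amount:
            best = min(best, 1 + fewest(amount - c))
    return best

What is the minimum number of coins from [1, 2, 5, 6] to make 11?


Building up with DP:
fewest(0) = 0
fewest(1) = min(1+fewest(0)=1+0=1) = 1
fewest(2) = min(1+fewest(1)=1+1=2, 1+fewest(0)=1+0=1) = 1
fewest(3) = min(1+fewest(2)=1+1=2, 1+fewest(1)=1+1=2) = 2
fewest(4) = min(1+fewest(3)=1+2=3, 1+fewest(2)=1+1=2) = 2
fewest(5) = min(1+fewest(4)=1+2=3, 1+fewest(3)=1+2=3, 1+fewest(0)=1+0=1) = 1
fewest(6) = min(1+fewest(5)=1+1=2, 1+fewest(4)=1+2=3, 1+fewest(1)=1+1=2, 1+fewest(0)=1+0=1) = 1
fewest(7) = min(1+fewest(6)=1+1=2, 1+fewest(5)=1+1=2, 1+fewest(2)=1+1=2, 1+fewest(1)=1+1=2) = 2
fewest(8) = min(1+fewest(7)=1+2=3, 1+fewest(6)=1+1=2, 1+fewest(3)=1+2=3, 1+fewest(2)=1+1=2) = 2
fewest(9) = min(1+fewest(8)=1+2=3, 1+fewest(7)=1+2=3, 1+fewest(4)=1+2=3, 1+fewest(3)=1+2=3) = 3
fewest(10) = min(1+fewest(9)=1+3=4, 1+fewest(8)=1+2=3, 1+fewest(5)=1+1=2, 1+fewest(4)=1+2=3) = 2
fewest(11) = min(1+fewest(10)=1+2=3, 1+fewest(9)=1+3=4, 1+fewest(6)=1+1=2, 1+fewest(5)=1+1=2) = 2

2


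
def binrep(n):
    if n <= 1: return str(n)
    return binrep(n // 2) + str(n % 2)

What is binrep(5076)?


binrep(5076) = binrep(2538) + '0'
binrep(2538) = binrep(1269) + '0'
binrep(1269) = binrep(634) + '1'
binrep(634) = binrep(317) + '0'
binrep(317) = binrep(158) + '1'
binrep(158) = binrep(79) + '0'
binrep(79) = binrep(39) + '1'
binrep(39) = binrep(19) + '1'
binrep(19) = binrep(9) + '1'
binrep(9) = binrep(4) + '1'
binrep(4) = binrep(2) + '0'
binrep(2) = binrep(1) + '0'
binrep(1) = '1'  (base case)
Concatenating: '1' + '0' + '0' + '1' + '1' + '1' + '1' + '0' + '1' + '0' + '1' + '0' + '0' = '1001111010100'

1001111010100


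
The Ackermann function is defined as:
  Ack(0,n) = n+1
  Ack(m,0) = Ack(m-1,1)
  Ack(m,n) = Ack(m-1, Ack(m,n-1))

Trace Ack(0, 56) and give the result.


Ack(0, 56) = 57
Result: Ack(0, 56) = 57

57


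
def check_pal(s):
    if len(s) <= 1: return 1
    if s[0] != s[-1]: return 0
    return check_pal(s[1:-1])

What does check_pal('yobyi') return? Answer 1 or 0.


check_pal('yobyi'): s[0]='y' != s[-1]='i' -> return 0
Result: 0 (not a palindrome)

0


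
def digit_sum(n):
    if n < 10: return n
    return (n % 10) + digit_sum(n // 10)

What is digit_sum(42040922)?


digit_sum(42040922) = 2 + digit_sum(4204092)
digit_sum(4204092) = 2 + digit_sum(420409)
digit_sum(420409) = 9 + digit_sum(42040)
digit_sum(42040) = 0 + digit_sum(4204)
digit_sum(4204) = 4 + digit_sum(420)
digit_sum(420) = 0 + digit_sum(42)
digit_sum(42) = 2 + digit_sum(4)
digit_sum(4) = 4  (base case)
Total: 2 + 2 + 9 + 0 + 4 + 0 + 2 + 4 = 23

23


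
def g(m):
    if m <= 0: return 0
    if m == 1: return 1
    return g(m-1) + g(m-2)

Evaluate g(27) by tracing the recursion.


Computing g(27) bottom-up:
g(0) = 0
g(1) = 1
g(2) = g(1) + g(0) = 1 + 0 = 1
g(3) = g(2) + g(1) = 1 + 1 = 2
g(4) = g(3) + g(2) = 2 + 1 = 3
g(5) = g(4) + g(3) = 3 + 2 = 5
g(6) = g(5) + g(4) = 5 + 3 = 8
g(7) = g(6) + g(5) = 8 + 5 = 13
g(8) = g(7) + g(6) = 13 + 8 = 21
g(9) = g(8) + g(7) = 21 + 13 = 34
g(10) = g(9) + g(8) = 34 + 21 = 55
g(11) = g(10) + g(9) = 55 + 34 = 89
g(12) = g(11) + g(10) = 89 + 55 = 144
g(13) = g(12) + g(11) = 144 + 89 = 233
g(14) = g(13) + g(12) = 233 + 144 = 377
g(15) = g(14) + g(13) = 377 + 233 = 610
g(16) = g(15) + g(14) = 610 + 377 = 987
g(17) = g(16) + g(15) = 987 + 610 = 1597
g(18) = g(17) + g(16) = 1597 + 987 = 2584
g(19) = g(18) + g(17) = 2584 + 1597 = 4181
g(20) = g(19) + g(18) = 4181 + 2584 = 6765
g(21) = g(20) + g(19) = 6765 + 4181 = 10946
g(22) = g(21) + g(20) = 10946 + 6765 = 17711
g(23) = g(22) + g(21) = 17711 + 10946 = 28657
g(24) = g(23) + g(22) = 28657 + 17711 = 46368
g(25) = g(24) + g(23) = 46368 + 28657 = 75025
g(26) = g(25) + g(24) = 75025 + 46368 = 121393
g(27) = g(26) + g(25) = 121393 + 75025 = 196418

196418


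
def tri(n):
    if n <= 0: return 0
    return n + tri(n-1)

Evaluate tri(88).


tri(88)
= 88 + 87 + 86 + 85 + 84 + 83 + 82 + 81 + 80 + 79 + 78 + 77 + 76 + 75 + 74 + 73 + 72 + 71 + 70 + 69 + 68 + 67 + 66 + 65 + 64 + 63 + 62 + 61 + 60 + 59 + 58 + 57 + 56 + 55 + 54 + 53 + 52 + 51 + 50 + 49 + 48 + 47 + 46 + 45 + 44 + 43 + 42 + 41 + 40 + 39 + 38 + 37 + 36 + 35 + 34 + 33 + 32 + 31 + 30 + 29 + 28 + 27 + 26 + 25 + 24 + 23 + 22 + 21 + 20 + 19 + 18 + 17 + 16 + 15 + 14 + 13 + 12 + 11 + 10 + 9 + 8 + 7 + 6 + 5 + 4 + 3 + 2 + 1 + tri(0)
= 88 + 87 + 86 + 85 + 84 + 83 + 82 + 81 + 80 + 79 + 78 + 77 + 76 + 75 + 74 + 73 + 72 + 71 + 70 + 69 + 68 + 67 + 66 + 65 + 64 + 63 + 62 + 61 + 60 + 59 + 58 + 57 + 56 + 55 + 54 + 53 + 52 + 51 + 50 + 49 + 48 + 47 + 46 + 45 + 44 + 43 + 42 + 41 + 40 + 39 + 38 + 37 + 36 + 35 + 34 + 33 + 32 + 31 + 30 + 29 + 28 + 27 + 26 + 25 + 24 + 23 + 22 + 21 + 20 + 19 + 18 + 17 + 16 + 15 + 14 + 13 + 12 + 11 + 10 + 9 + 8 + 7 + 6 + 5 + 4 + 3 + 2 + 1 + 0
= 3916

3916


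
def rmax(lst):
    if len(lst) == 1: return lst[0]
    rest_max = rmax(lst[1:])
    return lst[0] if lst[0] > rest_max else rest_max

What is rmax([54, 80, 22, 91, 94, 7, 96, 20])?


rmax([54, 80, 22, 91, 94, 7, 96, 20]): compare 54 with rmax([80, 22, 91, 94, 7, 96, 20])
rmax([80, 22, 91, 94, 7, 96, 20]): compare 80 with rmax([22, 91, 94, 7, 96, 20])
rmax([22, 91, 94, 7, 96, 20]): compare 22 with rmax([91, 94, 7, 96, 20])
rmax([91, 94, 7, 96, 20]): compare 91 with rmax([94, 7, 96, 20])
rmax([94, 7, 96, 20]): compare 94 with rmax([7, 96, 20])
rmax([7, 96, 20]): compare 7 with rmax([96, 20])
rmax([96, 20]): compare 96 with rmax([20])
rmax([20]) = 20  (base case)
Compare 96 with 20 -> 96
Compare 7 with 96 -> 96
Compare 94 with 96 -> 96
Compare 91 with 96 -> 96
Compare 22 with 96 -> 96
Compare 80 with 96 -> 96
Compare 54 with 96 -> 96

96


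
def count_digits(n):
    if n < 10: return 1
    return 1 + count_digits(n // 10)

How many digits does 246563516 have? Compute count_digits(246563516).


count_digits(246563516) = 1 + count_digits(24656351)
count_digits(24656351) = 1 + count_digits(2465635)
count_digits(2465635) = 1 + count_digits(246563)
count_digits(246563) = 1 + count_digits(24656)
count_digits(24656) = 1 + count_digits(2465)
count_digits(2465) = 1 + count_digits(246)
count_digits(246) = 1 + count_digits(24)
count_digits(24) = 1 + count_digits(2)
count_digits(2) = 1  (base case: 2 < 10)
Unwinding: 1 + 1 + 1 + 1 + 1 + 1 + 1 + 1 + 1 = 9

9


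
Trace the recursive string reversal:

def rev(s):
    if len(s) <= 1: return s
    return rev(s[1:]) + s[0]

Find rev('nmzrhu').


rev('nmzrhu') = rev('mzrhu') + 'n'
rev('mzrhu') = rev('zrhu') + 'm'
rev('zrhu') = rev('rhu') + 'z'
rev('rhu') = rev('hu') + 'r'
rev('hu') = rev('u') + 'h'
rev('u') = 'u'  (base case)
Concatenating: 'u' + 'h' + 'r' + 'z' + 'm' + 'n' = 'uhrzmn'

uhrzmn


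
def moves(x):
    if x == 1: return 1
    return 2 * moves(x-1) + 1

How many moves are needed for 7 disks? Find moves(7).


moves(7) = 2 * moves(6) + 1
moves(6) = 2 * moves(5) + 1
moves(5) = 2 * moves(4) + 1
moves(4) = 2 * moves(3) + 1
moves(3) = 2 * moves(2) + 1
moves(2) = 2 * moves(1) + 1
moves(1) = 1  (base case)
moves(2) = 2 * 1 + 1 = 3
moves(3) = 2 * 3 + 1 = 7
moves(4) = 2 * 7 + 1 = 15
moves(5) = 2 * 15 + 1 = 31
moves(6) = 2 * 31 + 1 = 63
moves(7) = 2 * 63 + 1 = 127

127


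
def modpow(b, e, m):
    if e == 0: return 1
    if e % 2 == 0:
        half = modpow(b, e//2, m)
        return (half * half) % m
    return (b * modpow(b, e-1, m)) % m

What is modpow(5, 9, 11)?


modpow(5, 9, 11): e is odd, compute modpow(5, 8, 11)
  modpow(5, 8, 11): e is even, compute modpow(5, 4, 11)
    modpow(5, 4, 11): e is even, compute modpow(5, 2, 11)
      modpow(5, 2, 11): e is even, compute modpow(5, 1, 11)
        modpow(5, 1, 11): e is odd, compute modpow(5, 0, 11)
          modpow(5, 0, 11) = 1
        (5 * 1) % 11 = 5
      half=5, (5*5) % 11 = 3
    half=3, (3*3) % 11 = 9
  half=9, (9*9) % 11 = 4
(5 * 4) % 11 = 9

9


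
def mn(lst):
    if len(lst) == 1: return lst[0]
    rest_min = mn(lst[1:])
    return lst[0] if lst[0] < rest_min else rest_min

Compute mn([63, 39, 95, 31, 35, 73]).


mn([63, 39, 95, 31, 35, 73]): compare 63 with mn([39, 95, 31, 35, 73])
mn([39, 95, 31, 35, 73]): compare 39 with mn([95, 31, 35, 73])
mn([95, 31, 35, 73]): compare 95 with mn([31, 35, 73])
mn([31, 35, 73]): compare 31 with mn([35, 73])
mn([35, 73]): compare 35 with mn([73])
mn([73]) = 73  (base case)
Compare 35 with 73 -> 35
Compare 31 with 35 -> 31
Compare 95 with 31 -> 31
Compare 39 with 31 -> 31
Compare 63 with 31 -> 31

31


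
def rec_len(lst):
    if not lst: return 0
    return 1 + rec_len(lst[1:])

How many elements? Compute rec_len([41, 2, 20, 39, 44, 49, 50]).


rec_len([41, 2, 20, 39, 44, 49, 50]) = 1 + rec_len([2, 20, 39, 44, 49, 50])
rec_len([2, 20, 39, 44, 49, 50]) = 1 + rec_len([20, 39, 44, 49, 50])
rec_len([20, 39, 44, 49, 50]) = 1 + rec_len([39, 44, 49, 50])
rec_len([39, 44, 49, 50]) = 1 + rec_len([44, 49, 50])
rec_len([44, 49, 50]) = 1 + rec_len([49, 50])
rec_len([49, 50]) = 1 + rec_len([50])
rec_len([50]) = 1 + rec_len([])
rec_len([]) = 0  (base case)
Unwinding: 1 + 1 + 1 + 1 + 1 + 1 + 1 + 0 = 7

7


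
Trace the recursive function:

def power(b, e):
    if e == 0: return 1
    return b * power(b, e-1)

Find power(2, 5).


power(2, 5)
= 2 * power(2, 4)
= 2 * 2 * power(2, 3)
= 2 * 2 * 2 * power(2, 2)
= 2 * 2 * 2 * 2 * power(2, 1)
= 2 * 2 * 2 * 2 * 2 * power(2, 0)
= 2 * 2 * 2 * 2 * 2 * 1
= 32

32


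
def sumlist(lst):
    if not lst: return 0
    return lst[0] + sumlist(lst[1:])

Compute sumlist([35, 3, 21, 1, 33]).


sumlist([35, 3, 21, 1, 33]) = 35 + sumlist([3, 21, 1, 33])
sumlist([3, 21, 1, 33]) = 3 + sumlist([21, 1, 33])
sumlist([21, 1, 33]) = 21 + sumlist([1, 33])
sumlist([1, 33]) = 1 + sumlist([33])
sumlist([33]) = 33 + sumlist([])
sumlist([]) = 0  (base case)
Total: 35 + 3 + 21 + 1 + 33 + 0 = 93

93


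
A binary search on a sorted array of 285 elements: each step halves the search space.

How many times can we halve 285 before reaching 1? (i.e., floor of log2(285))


285 / 2 = 142
142 / 2 = 71
71 / 2 = 35
35 / 2 = 17
17 / 2 = 8
8 / 2 = 4
4 / 2 = 2
2 / 2 = 1
Reached 1 after 8 halvings

8


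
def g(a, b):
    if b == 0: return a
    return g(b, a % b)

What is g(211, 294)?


g(211, 294) = g(294, 211)
g(294, 211) = g(211, 83)
g(211, 83) = g(83, 45)
g(83, 45) = g(45, 38)
g(45, 38) = g(38, 7)
g(38, 7) = g(7, 3)
g(7, 3) = g(3, 1)
g(3, 1) = g(1, 0)
g(1, 0) = 1  (base case)

1


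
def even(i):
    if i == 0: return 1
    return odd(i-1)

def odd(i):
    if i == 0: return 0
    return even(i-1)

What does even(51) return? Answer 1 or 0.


even(51) = odd(50)
odd(50) = even(49)
even(49) = odd(48)
odd(48) = even(47)
even(47) = odd(46)
odd(46) = even(45)
even(45) = odd(44)
odd(44) = even(43)
even(43) = odd(42)
odd(42) = even(41)
even(41) = odd(40)
odd(40) = even(39)
even(39) = odd(38)
odd(38) = even(37)
even(37) = odd(36)
odd(36) = even(35)
even(35) = odd(34)
odd(34) = even(33)
even(33) = odd(32)
odd(32) = even(31)
even(31) = odd(30)
odd(30) = even(29)
even(29) = odd(28)
odd(28) = even(27)
even(27) = odd(26)
odd(26) = even(25)
even(25) = odd(24)
odd(24) = even(23)
even(23) = odd(22)
odd(22) = even(21)
even(21) = odd(20)
odd(20) = even(19)
even(19) = odd(18)
odd(18) = even(17)
even(17) = odd(16)
odd(16) = even(15)
even(15) = odd(14)
odd(14) = even(13)
even(13) = odd(12)
odd(12) = even(11)
even(11) = odd(10)
odd(10) = even(9)
even(9) = odd(8)
odd(8) = even(7)
even(7) = odd(6)
odd(6) = even(5)
even(5) = odd(4)
odd(4) = even(3)
even(3) = odd(2)
odd(2) = even(1)
even(1) = odd(0)
odd(0) = 0  (base case)
Result: 0

0


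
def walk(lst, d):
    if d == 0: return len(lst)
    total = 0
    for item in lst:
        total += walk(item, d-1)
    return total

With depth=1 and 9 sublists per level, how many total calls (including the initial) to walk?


At depth 0 (root): 1 call
At depth 1: each of 1 parents calls walk on 9 children = 9 calls
Total: 1 + 9 = 10

10


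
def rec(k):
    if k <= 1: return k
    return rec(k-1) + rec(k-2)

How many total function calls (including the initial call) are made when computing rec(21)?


Let C(n) = total calls for rec(n)
C(0) = 1, C(1) = 1
C(2) = 1 + C(1) + C(0) = 1 + 1 + 1 = 3
C(3) = 1 + C(2) + C(1) = 1 + 3 + 1 = 5
C(4) = 1 + C(3) + C(2) = 1 + 5 + 3 = 9
C(5) = 1 + C(4) + C(3) = 1 + 9 + 5 = 15
C(6) = 1 + C(5) + C(4) = 1 + 15 + 9 = 25
C(7) = 1 + C(6) + C(5) = 1 + 25 + 15 = 41
C(8) = 1 + C(7) + C(6) = 1 + 41 + 25 = 67
C(9) = 1 + C(8) + C(7) = 1 + 67 + 41 = 109
C(10) = 1 + C(9) + C(8) = 1 + 109 + 67 = 177
C(11) = 1 + C(10) + C(9) = 1 + 177 + 109 = 287
C(12) = 1 + C(11) + C(10) = 1 + 287 + 177 = 465
C(13) = 1 + C(12) + C(11) = 1 + 465 + 287 = 753
C(14) = 1 + C(13) + C(12) = 1 + 753 + 465 = 1219
C(15) = 1 + C(14) + C(13) = 1 + 1219 + 753 = 1973
C(16) = 1 + C(15) + C(14) = 1 + 1973 + 1219 = 3193
C(17) = 1 + C(16) + C(15) = 1 + 3193 + 1973 = 5167
C(18) = 1 + C(17) + C(16) = 1 + 5167 + 3193 = 8361
C(19) = 1 + C(18) + C(17) = 1 + 8361 + 5167 = 13529
C(20) = 1 + C(19) + C(18) = 1 + 13529 + 8361 = 21891
C(21) = 1 + C(20) + C(19) = 1 + 21891 + 13529 = 35421

35421


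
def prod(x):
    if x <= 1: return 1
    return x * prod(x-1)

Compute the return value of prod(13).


prod(13)
= 13 * prod(12)
= 13 * 12 * prod(11)
= 13 * 12 * 11 * prod(10)
= 13 * 12 * 11 * 10 * prod(9)
= 13 * 12 * 11 * 10 * 9 * prod(8)
= 13 * 12 * 11 * 10 * 9 * 8 * prod(7)
= 13 * 12 * 11 * 10 * 9 * 8 * 7 * prod(6)
= 13 * 12 * 11 * 10 * 9 * 8 * 7 * 6 * prod(5)
= 13 * 12 * 11 * 10 * 9 * 8 * 7 * 6 * 5 * prod(4)
= 13 * 12 * 11 * 10 * 9 * 8 * 7 * 6 * 5 * 4 * prod(3)
= 13 * 12 * 11 * 10 * 9 * 8 * 7 * 6 * 5 * 4 * 3 * prod(2)
= 13 * 12 * 11 * 10 * 9 * 8 * 7 * 6 * 5 * 4 * 3 * 2 * prod(1)
= 13 * 12 * 11 * 10 * 9 * 8 * 7 * 6 * 5 * 4 * 3 * 2 * 1
= 6227020800

6227020800


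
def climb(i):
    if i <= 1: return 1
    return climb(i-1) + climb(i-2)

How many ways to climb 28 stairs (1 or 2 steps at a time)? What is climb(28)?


Building up from base cases:
climb(0) = 1
climb(1) = 1
climb(2) = climb(1) + climb(0) = 1 + 1 = 2
climb(3) = climb(2) + climb(1) = 2 + 1 = 3
climb(4) = climb(3) + climb(2) = 3 + 2 = 5
climb(5) = climb(4) + climb(3) = 5 + 3 = 8
climb(6) = climb(5) + climb(4) = 8 + 5 = 13
climb(7) = climb(6) + climb(5) = 13 + 8 = 21
climb(8) = climb(7) + climb(6) = 21 + 13 = 34
climb(9) = climb(8) + climb(7) = 34 + 21 = 55
climb(10) = climb(9) + climb(8) = 55 + 34 = 89
climb(11) = climb(10) + climb(9) = 89 + 55 = 144
climb(12) = climb(11) + climb(10) = 144 + 89 = 233
climb(13) = climb(12) + climb(11) = 233 + 144 = 377
climb(14) = climb(13) + climb(12) = 377 + 233 = 610
climb(15) = climb(14) + climb(13) = 610 + 377 = 987
climb(16) = climb(15) + climb(14) = 987 + 610 = 1597
climb(17) = climb(16) + climb(15) = 1597 + 987 = 2584
climb(18) = climb(17) + climb(16) = 2584 + 1597 = 4181
climb(19) = climb(18) + climb(17) = 4181 + 2584 = 6765
climb(20) = climb(19) + climb(18) = 6765 + 4181 = 10946
climb(21) = climb(20) + climb(19) = 10946 + 6765 = 17711
climb(22) = climb(21) + climb(20) = 17711 + 10946 = 28657
climb(23) = climb(22) + climb(21) = 28657 + 17711 = 46368
climb(24) = climb(23) + climb(22) = 46368 + 28657 = 75025
climb(25) = climb(24) + climb(23) = 75025 + 46368 = 121393
climb(26) = climb(25) + climb(24) = 121393 + 75025 = 196418
climb(27) = climb(26) + climb(25) = 196418 + 121393 = 317811
climb(28) = climb(27) + climb(26) = 317811 + 196418 = 514229

514229


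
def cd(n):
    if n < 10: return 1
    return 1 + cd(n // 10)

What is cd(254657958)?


cd(254657958) = 1 + cd(25465795)
cd(25465795) = 1 + cd(2546579)
cd(2546579) = 1 + cd(254657)
cd(254657) = 1 + cd(25465)
cd(25465) = 1 + cd(2546)
cd(2546) = 1 + cd(254)
cd(254) = 1 + cd(25)
cd(25) = 1 + cd(2)
cd(2) = 1  (base case: 2 < 10)
Unwinding: 1 + 1 + 1 + 1 + 1 + 1 + 1 + 1 + 1 = 9

9


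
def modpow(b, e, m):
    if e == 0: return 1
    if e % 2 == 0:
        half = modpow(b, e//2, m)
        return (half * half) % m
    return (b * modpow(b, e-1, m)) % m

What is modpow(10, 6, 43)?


modpow(10, 6, 43): e is even, compute modpow(10, 3, 43)
  modpow(10, 3, 43): e is odd, compute modpow(10, 2, 43)
    modpow(10, 2, 43): e is even, compute modpow(10, 1, 43)
      modpow(10, 1, 43): e is odd, compute modpow(10, 0, 43)
        modpow(10, 0, 43) = 1
      (10 * 1) % 43 = 10
    half=10, (10*10) % 43 = 14
  (10 * 14) % 43 = 11
half=11, (11*11) % 43 = 35

35


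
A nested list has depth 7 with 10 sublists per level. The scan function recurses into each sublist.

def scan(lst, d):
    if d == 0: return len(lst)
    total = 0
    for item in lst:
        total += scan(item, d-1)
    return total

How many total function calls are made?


At depth 0 (root): 1 call
At depth 1: each of 1 parents calls scan on 10 children = 10 calls
At depth 2: each of 10 parents calls scan on 10 children = 100 calls
At depth 3: each of 100 parents calls scan on 10 children = 1000 calls
At depth 4: each of 1000 parents calls scan on 10 children = 10000 calls
At depth 5: each of 10000 parents calls scan on 10 children = 100000 calls
At depth 6: each of 100000 parents calls scan on 10 children = 1000000 calls
At depth 7: each of 1000000 parents calls scan on 10 children = 10000000 calls
Total: 1 + 10 + 100 + 1000 + 10000 + 100000 + 1000000 + 10000000 = 11111111

11111111


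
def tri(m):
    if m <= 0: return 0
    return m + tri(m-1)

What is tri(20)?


tri(20)
= 20 + 19 + 18 + 17 + 16 + 15 + 14 + 13 + 12 + 11 + 10 + 9 + 8 + 7 + 6 + 5 + 4 + 3 + 2 + 1 + tri(0)
= 20 + 19 + 18 + 17 + 16 + 15 + 14 + 13 + 12 + 11 + 10 + 9 + 8 + 7 + 6 + 5 + 4 + 3 + 2 + 1 + 0
= 210

210


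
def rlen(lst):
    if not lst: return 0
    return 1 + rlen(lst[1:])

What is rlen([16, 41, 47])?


rlen([16, 41, 47]) = 1 + rlen([41, 47])
rlen([41, 47]) = 1 + rlen([47])
rlen([47]) = 1 + rlen([])
rlen([]) = 0  (base case)
Unwinding: 1 + 1 + 1 + 0 = 3

3


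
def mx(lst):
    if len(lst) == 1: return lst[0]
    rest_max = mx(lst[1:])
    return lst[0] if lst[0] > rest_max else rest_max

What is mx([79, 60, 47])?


mx([79, 60, 47]): compare 79 with mx([60, 47])
mx([60, 47]): compare 60 with mx([47])
mx([47]) = 47  (base case)
Compare 60 with 47 -> 60
Compare 79 with 60 -> 79

79


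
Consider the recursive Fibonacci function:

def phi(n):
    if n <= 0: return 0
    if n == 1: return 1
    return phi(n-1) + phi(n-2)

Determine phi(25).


Computing phi(25) bottom-up:
phi(0) = 0
phi(1) = 1
phi(2) = phi(1) + phi(0) = 1 + 0 = 1
phi(3) = phi(2) + phi(1) = 1 + 1 = 2
phi(4) = phi(3) + phi(2) = 2 + 1 = 3
phi(5) = phi(4) + phi(3) = 3 + 2 = 5
phi(6) = phi(5) + phi(4) = 5 + 3 = 8
phi(7) = phi(6) + phi(5) = 8 + 5 = 13
phi(8) = phi(7) + phi(6) = 13 + 8 = 21
phi(9) = phi(8) + phi(7) = 21 + 13 = 34
phi(10) = phi(9) + phi(8) = 34 + 21 = 55
phi(11) = phi(10) + phi(9) = 55 + 34 = 89
phi(12) = phi(11) + phi(10) = 89 + 55 = 144
phi(13) = phi(12) + phi(11) = 144 + 89 = 233
phi(14) = phi(13) + phi(12) = 233 + 144 = 377
phi(15) = phi(14) + phi(13) = 377 + 233 = 610
phi(16) = phi(15) + phi(14) = 610 + 377 = 987
phi(17) = phi(16) + phi(15) = 987 + 610 = 1597
phi(18) = phi(17) + phi(16) = 1597 + 987 = 2584
phi(19) = phi(18) + phi(17) = 2584 + 1597 = 4181
phi(20) = phi(19) + phi(18) = 4181 + 2584 = 6765
phi(21) = phi(20) + phi(19) = 6765 + 4181 = 10946
phi(22) = phi(21) + phi(20) = 10946 + 6765 = 17711
phi(23) = phi(22) + phi(21) = 17711 + 10946 = 28657
phi(24) = phi(23) + phi(22) = 28657 + 17711 = 46368
phi(25) = phi(24) + phi(23) = 46368 + 28657 = 75025

75025


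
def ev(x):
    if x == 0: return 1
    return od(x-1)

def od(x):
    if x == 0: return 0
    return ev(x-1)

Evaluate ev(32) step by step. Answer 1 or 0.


ev(32) = od(31)
od(31) = ev(30)
ev(30) = od(29)
od(29) = ev(28)
ev(28) = od(27)
od(27) = ev(26)
ev(26) = od(25)
od(25) = ev(24)
ev(24) = od(23)
od(23) = ev(22)
ev(22) = od(21)
od(21) = ev(20)
ev(20) = od(19)
od(19) = ev(18)
ev(18) = od(17)
od(17) = ev(16)
ev(16) = od(15)
od(15) = ev(14)
ev(14) = od(13)
od(13) = ev(12)
ev(12) = od(11)
od(11) = ev(10)
ev(10) = od(9)
od(9) = ev(8)
ev(8) = od(7)
od(7) = ev(6)
ev(6) = od(5)
od(5) = ev(4)
ev(4) = od(3)
od(3) = ev(2)
ev(2) = od(1)
od(1) = ev(0)
ev(0) = 1  (base case)
Result: 1

1
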